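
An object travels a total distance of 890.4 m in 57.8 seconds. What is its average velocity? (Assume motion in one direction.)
v_avg = Δd / Δt = 890.4 / 57.8 = 15.4 m/s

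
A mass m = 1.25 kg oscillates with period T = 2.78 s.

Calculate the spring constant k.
T = 2π√(m/k) → k = m(2π/T)² = 1.25×(2π/2.78)² = 6.385 N/m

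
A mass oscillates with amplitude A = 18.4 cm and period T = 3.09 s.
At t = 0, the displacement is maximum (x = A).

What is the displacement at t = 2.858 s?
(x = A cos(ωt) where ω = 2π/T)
ω = 2π/T = 2π/3.09 = 2.033 rad/s
x = A cos(ωt) = 18.4×cos(2.033×2.858) = 16.39 cm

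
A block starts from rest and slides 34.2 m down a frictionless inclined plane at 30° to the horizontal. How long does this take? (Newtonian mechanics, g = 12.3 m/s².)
a = g sin(θ) = 12.3 × sin(30°) = 6.15 m/s²
t = √(2d/a) = √(2 × 34.2 / 6.15) = 3.33 s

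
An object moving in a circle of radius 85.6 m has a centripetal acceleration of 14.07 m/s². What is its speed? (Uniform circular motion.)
v = √(a_c × r) = √(14.07 × 85.6) = 34.7 m/s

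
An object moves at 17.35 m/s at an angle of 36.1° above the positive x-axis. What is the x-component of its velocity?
vₓ = v cos(θ) = 17.35 × cos(36.1°) = 14.02 m/s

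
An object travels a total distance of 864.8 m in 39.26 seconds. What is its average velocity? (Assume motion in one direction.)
v_avg = Δd / Δt = 864.8 / 39.26 = 22.03 m/s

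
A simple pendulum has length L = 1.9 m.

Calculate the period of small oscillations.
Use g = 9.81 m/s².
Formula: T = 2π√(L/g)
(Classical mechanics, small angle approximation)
T = 2π√(L/g) = 2π√(1.9/9.81) = 2.765 s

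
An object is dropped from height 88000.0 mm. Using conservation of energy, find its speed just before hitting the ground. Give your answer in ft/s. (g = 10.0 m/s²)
mgh = ½mv² → v = √(2gh) = √(2×10.0×88) = 41.95 m/s = 137.6 ft/s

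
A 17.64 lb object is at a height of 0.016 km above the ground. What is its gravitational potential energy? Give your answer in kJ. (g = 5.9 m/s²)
PE = mgh = 8.001 kg × 5.9 m/s² × 16 m = 755.3 J = 0.7553 kJ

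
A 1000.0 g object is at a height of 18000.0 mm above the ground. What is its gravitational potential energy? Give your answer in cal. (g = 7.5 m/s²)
PE = mgh = 1 kg × 7.5 m/s² × 18 m = 135 J = 32.27 cal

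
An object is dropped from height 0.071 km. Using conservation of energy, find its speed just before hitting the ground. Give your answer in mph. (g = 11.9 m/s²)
mgh = ½mv² → v = √(2gh) = √(2×11.9×71) = 41.11 m/s = 91.95 mph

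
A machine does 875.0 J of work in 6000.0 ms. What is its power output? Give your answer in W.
P = W/t = 875 J / 6 s = 145.8 W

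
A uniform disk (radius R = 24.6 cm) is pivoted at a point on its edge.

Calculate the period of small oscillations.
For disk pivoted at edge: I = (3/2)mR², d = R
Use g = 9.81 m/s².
I/m = (3/2)R² = 0.09077 m²; d = R = 0.246 m
T = 2π√((3/2)R²/(gR)) = 2π√(3R/(2g)) = 1.219 s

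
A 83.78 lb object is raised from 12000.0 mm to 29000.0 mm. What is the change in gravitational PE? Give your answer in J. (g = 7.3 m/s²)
ΔPE = mg(h₂ − h₁) = 38 kg × 7.3 m/s² × (29 − 12) m = 4716 J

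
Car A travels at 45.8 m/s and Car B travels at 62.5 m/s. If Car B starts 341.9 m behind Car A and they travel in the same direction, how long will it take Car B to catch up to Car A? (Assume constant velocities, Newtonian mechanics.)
Relative speed: v_rel = 62.5 - 45.8 = 16.7 m/s
Time to catch: t = d₀/v_rel = 341.9/16.7 = 20.47 s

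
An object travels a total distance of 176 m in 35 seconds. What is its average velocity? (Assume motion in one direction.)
v_avg = Δd / Δt = 176 / 35 = 5.03 m/s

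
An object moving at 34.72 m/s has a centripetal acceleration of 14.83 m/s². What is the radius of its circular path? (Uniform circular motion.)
r = v²/a_c = 34.72²/14.83 = 81.29 m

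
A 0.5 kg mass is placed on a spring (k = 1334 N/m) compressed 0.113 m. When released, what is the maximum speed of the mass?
½kx² = ½mv² → v = x√(k/m) = 0.113×√(1334/0.5) = 5.837 m/s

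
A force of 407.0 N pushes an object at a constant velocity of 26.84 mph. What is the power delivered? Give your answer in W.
P = Fv = 407 N × 12 m/s = 4883 W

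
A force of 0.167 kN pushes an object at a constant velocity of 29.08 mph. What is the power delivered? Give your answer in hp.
P = Fv = 167 N × 13 m/s = 2171 W = 2.911 hp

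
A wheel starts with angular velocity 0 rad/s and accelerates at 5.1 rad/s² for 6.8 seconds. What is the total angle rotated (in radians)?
θ = ω₀t + ½αt² = 0×6.8 + ½×5.1×6.8² = 117.91 rad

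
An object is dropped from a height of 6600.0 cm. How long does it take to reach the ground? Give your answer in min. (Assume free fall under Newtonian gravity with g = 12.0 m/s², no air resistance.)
t = √(2h/g) (with unit conversion) = 0.05528 min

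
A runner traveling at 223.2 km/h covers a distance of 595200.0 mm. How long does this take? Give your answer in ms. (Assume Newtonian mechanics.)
t = d/v (with unit conversion) = 9600.0 ms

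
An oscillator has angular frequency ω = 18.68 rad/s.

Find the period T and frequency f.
T = 2π/ω = 2π/18.68 = 0.3364 s; f = ω/2π = 2.973 Hz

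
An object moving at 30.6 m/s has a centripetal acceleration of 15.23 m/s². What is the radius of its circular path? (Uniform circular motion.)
r = v²/a_c = 30.6²/15.23 = 61.48 m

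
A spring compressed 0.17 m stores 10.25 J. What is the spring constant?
PE = ½kx² → k = 2PE/x² = 2×10.25/0.17² = 709.3 N/m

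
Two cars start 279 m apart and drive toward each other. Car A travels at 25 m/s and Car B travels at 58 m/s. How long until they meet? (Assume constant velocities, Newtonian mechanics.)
Combined speed: v_combined = 25 + 58 = 83 m/s
Time to meet: t = d/83 = 279/83 = 3.36 s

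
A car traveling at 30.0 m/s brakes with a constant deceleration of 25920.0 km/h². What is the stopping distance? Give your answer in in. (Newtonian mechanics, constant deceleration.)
d = v₀² / (2a) (with unit conversion) = 8858.0 in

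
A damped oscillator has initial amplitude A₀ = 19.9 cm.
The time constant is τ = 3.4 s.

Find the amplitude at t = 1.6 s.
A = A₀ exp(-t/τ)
A = A₀ exp(−t/τ) = 19.9×exp(−1.6/3.4) = 12.43 cm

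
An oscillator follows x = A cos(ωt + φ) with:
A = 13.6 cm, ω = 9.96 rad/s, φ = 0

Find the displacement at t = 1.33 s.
x = A cos(ωt + φ) = 13.6×cos(9.96×1.33 + 0) = 10.57 cm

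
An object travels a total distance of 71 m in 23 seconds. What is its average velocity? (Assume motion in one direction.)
v_avg = Δd / Δt = 71 / 23 = 3.09 m/s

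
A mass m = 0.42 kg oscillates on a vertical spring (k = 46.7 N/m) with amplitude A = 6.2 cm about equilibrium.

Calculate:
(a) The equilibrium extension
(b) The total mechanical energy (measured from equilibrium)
x_eq = mg/k = 0.42×9.81/46.7 = 0.08823 m = 8.823 cm
E = ½kA² = ½×46.7×(0.062)² = 0.08976 J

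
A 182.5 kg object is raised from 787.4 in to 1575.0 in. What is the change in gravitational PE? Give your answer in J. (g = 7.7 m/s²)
ΔPE = mg(h₂ − h₁) = 182.5 kg × 7.7 m/s² × (40 − 20) m = 2.811e+04 J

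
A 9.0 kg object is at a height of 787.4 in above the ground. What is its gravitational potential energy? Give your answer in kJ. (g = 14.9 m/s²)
PE = mgh = 9 kg × 14.9 m/s² × 20 m = 2682 J = 2.682 kJ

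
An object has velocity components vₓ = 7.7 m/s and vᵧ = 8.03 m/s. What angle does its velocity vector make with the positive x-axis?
θ = arctan(vᵧ/vₓ) = arctan(8.03/7.7) = 46.2°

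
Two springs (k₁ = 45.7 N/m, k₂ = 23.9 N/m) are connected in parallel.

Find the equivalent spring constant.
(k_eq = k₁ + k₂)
k_eq = k₁ + k₂ = 45.7 + 23.9 = 69.6 N/m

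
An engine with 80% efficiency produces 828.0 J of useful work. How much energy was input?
W_in = W_out/η = 828.0/0.8 = 1035.0 J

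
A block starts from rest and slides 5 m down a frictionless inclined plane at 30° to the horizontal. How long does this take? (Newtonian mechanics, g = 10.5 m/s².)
a = g sin(θ) = 10.5 × sin(30°) = 5.25 m/s²
t = √(2d/a) = √(2 × 5 / 5.25) = 1.38 s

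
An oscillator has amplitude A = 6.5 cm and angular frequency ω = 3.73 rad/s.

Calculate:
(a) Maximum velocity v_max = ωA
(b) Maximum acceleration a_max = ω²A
v_max = ωA = 3.73×0.065 = 0.2424 m/s
a_max = ω²A = 3.73²×0.065 = 0.9043 m/s²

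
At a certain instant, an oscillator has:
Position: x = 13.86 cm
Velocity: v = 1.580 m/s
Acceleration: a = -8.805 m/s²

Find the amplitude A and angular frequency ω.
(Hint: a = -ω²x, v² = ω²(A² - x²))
a = −ω²x → ω = √(|a|/x) = √(8.805/0.1386) = 7.97 rad/s
v² = ω²(A² − x²) → A = √(x² + v²/ω²) = √(0.1386² + 1.58²/7.97²) = 0.2419 m = 24.19 cm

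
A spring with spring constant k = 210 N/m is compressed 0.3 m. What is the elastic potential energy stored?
PE = ½kx² = ½×210×0.3² = 9.45 J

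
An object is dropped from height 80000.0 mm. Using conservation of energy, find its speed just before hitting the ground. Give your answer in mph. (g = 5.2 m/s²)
mgh = ½mv² → v = √(2gh) = √(2×5.2×80) = 28.84 m/s = 64.52 mph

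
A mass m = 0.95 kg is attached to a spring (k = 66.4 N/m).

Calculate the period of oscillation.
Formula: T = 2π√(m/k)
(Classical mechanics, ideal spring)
T = 2π√(m/k) = 2π√(0.95/66.4) = 0.7515 s; f = 1/T = 1.331 Hz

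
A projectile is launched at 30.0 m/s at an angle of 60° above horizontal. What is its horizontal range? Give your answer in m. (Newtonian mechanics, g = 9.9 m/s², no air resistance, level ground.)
R = v₀² sin(2θ) / g = 78.73 m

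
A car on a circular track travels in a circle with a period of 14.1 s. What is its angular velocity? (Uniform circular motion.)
ω = 2π/T = 2π/14.1 = 0.4456 rad/s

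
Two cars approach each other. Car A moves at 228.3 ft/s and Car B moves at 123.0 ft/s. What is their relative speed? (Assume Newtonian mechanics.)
v_rel = v_A + v_B = 228.3 + 123.0 = 351.3 ft/s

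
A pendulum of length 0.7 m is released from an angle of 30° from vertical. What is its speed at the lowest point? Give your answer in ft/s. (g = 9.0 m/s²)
h = L(1 − cosθ) = 0.7×(1 − cos30°) = 0.09378 m
v = √(2gh) = √(2×9.0×0.09378) = 1.299 m/s = 4.263 ft/s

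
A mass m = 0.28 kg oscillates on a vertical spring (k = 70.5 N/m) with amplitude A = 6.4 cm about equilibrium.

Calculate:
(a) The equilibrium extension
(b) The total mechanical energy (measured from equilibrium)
x_eq = mg/k = 0.28×9.81/70.5 = 0.03896 m = 3.896 cm
E = ½kA² = ½×70.5×(0.064)² = 0.1444 J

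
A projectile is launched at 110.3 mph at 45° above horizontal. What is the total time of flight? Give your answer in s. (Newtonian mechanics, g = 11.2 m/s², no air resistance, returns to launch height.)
T = 2v₀sin(θ)/g (with unit conversion) = 6.226 s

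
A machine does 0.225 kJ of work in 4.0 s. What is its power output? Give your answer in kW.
P = W/t = 225 J / 4 s = 56.25 W = 0.05625 kW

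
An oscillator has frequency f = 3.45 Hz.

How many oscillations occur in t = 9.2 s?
n = f×t = 3.45×9.2 = 31.74 oscillations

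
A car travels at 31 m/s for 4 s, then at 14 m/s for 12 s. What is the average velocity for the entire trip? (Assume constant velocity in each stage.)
d₁ = v₁t₁ = 31 × 4 = 124 m
d₂ = v₂t₂ = 14 × 12 = 168 m
d_total = 292 m, t_total = 16 s
v_avg = d_total/t_total = 292/16 = 18.25 m/s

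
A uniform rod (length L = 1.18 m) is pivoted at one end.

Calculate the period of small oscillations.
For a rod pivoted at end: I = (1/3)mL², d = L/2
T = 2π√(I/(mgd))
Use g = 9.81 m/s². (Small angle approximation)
I/m = (1/3)L² = 0.4641 m²; d = L/2 = 0.59 m
T = 2π√(I/(mgd)) = 2π√(0.4641/(9.81×0.59)) = 1.779 s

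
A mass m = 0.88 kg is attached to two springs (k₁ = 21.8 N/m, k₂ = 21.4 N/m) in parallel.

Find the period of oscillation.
k_eq = k₁+k₂ = 43.2 N/m
T = 2π√(m/k_eq) = 2π√(0.88/43.2) = 0.8968 s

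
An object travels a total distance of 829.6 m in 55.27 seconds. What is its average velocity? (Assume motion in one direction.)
v_avg = Δd / Δt = 829.6 / 55.27 = 15.01 m/s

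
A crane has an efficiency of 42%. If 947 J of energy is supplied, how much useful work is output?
W_out = η × W_in = 0.42 × 947 = 397.74 J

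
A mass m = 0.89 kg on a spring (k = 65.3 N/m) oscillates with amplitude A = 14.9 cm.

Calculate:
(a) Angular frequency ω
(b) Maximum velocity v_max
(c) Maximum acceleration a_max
ω = √(k/m) = √(65.3/0.89) = 8.566 rad/s
v_max = ωA = 8.566×0.149 = 1.276 m/s
a_max = ω²A = 8.566²×0.149 = 10.93 m/s²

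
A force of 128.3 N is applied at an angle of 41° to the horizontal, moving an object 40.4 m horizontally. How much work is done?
W = Fd cosθ = 128.3×40.4×cos(41°) = 3911.9 J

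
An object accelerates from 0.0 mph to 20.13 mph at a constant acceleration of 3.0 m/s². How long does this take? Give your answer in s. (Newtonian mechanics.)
t = (v - v₀)/a (with unit conversion) = 3.0 s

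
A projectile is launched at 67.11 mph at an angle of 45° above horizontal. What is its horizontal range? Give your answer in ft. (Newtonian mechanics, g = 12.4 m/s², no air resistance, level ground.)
R = v₀² sin(2θ) / g (with unit conversion) = 238.1 ft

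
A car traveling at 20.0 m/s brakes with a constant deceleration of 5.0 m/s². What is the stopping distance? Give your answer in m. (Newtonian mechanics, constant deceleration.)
d = v₀² / (2a) = 40.0 m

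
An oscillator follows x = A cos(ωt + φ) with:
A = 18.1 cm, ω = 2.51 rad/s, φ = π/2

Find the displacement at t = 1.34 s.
x = A cos(ωt + φ) = 18.1×cos(2.51×1.34 + π/2) = 3.982 cm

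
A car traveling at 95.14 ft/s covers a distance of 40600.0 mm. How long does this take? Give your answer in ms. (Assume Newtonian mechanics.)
t = d/v (with unit conversion) = 1400.0 ms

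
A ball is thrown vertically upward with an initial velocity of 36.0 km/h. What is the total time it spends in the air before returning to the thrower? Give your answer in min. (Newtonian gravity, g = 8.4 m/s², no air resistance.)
t_total = 2v₀/g (with unit conversion) = 0.03968 min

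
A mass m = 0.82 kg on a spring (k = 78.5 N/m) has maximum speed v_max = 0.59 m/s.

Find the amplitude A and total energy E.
½mv²_max = ½kA² → A = v_max√(m/k) = 0.59×√(0.82/78.5) = 0.0603 m = 6.03 cm
E = ½mv²_max = ½×0.82×0.59² = 0.1427 J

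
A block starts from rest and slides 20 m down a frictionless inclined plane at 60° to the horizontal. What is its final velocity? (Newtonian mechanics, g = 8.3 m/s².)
a = g sin(θ) = 8.3 × sin(60°) = 7.19 m/s²
v = √(2ad) = √(2 × 7.19 × 20) = 16.96 m/s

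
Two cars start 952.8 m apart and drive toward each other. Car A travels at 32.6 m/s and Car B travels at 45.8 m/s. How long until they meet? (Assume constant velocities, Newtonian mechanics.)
Combined speed: v_combined = 32.6 + 45.8 = 78.4 m/s
Time to meet: t = d/78.4 = 952.8/78.4 = 12.15 s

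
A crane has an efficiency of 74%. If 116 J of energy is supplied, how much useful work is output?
W_out = η × W_in = 0.74 × 116 = 85.84 J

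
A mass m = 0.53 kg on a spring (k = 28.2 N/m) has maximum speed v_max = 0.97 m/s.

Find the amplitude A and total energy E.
½mv²_max = ½kA² → A = v_max√(m/k) = 0.97×√(0.53/28.2) = 0.133 m = 13.3 cm
E = ½mv²_max = ½×0.53×0.97² = 0.2493 J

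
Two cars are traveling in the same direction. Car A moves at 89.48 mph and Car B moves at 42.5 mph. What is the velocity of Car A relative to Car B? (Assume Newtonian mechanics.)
v_rel = v_A - v_B = 89.48 - 42.5 = 46.98 mph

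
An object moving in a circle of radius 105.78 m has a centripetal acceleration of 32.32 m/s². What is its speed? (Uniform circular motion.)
v = √(a_c × r) = √(32.32 × 105.78) = 58.47 m/s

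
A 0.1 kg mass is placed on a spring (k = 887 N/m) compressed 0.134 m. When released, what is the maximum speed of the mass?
½kx² = ½mv² → v = x√(k/m) = 0.134×√(887/0.1) = 12.62 m/s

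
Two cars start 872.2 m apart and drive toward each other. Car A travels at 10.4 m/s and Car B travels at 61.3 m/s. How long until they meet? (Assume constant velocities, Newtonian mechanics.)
Combined speed: v_combined = 10.4 + 61.3 = 71.7 m/s
Time to meet: t = d/71.7 = 872.2/71.7 = 12.16 s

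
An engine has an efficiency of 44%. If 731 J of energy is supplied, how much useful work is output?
W_out = η × W_in = 0.44 × 731 = 321.64 J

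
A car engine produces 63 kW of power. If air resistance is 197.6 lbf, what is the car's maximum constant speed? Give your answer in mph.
P = Fv → v = P/F = 63000 W / 879 N = 71.67 m/s = 160.3 mph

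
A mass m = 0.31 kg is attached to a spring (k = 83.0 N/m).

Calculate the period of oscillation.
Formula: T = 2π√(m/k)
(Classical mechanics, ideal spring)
T = 2π√(m/k) = 2π√(0.31/83.0) = 0.384 s; f = 1/T = 2.604 Hz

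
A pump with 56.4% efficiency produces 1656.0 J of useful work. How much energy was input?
W_in = W_out/η = 1656.0/0.564 = 2936.2 J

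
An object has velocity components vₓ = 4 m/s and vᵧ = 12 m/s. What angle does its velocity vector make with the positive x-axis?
θ = arctan(vᵧ/vₓ) = arctan(12/4) = 71.57°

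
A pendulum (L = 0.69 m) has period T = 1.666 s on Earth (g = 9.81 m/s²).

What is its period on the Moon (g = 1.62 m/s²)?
T = 2π√(L/g), so T_moon/T_earth = √(g_earth/g_moon)
T_moon = 2π√(0.69/1.62) = 4.101 s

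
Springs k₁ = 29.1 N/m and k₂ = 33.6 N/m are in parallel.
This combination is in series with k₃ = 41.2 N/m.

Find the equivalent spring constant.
k₁₂ = k₁ + k₂ = 62.7 N/m (parallel)
1/k_eq = 1/k₁₂ + 1/k₃ → k_eq = 24.86 N/m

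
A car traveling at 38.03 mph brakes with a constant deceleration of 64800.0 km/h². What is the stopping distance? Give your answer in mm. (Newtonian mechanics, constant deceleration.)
d = v₀² / (2a) (with unit conversion) = 28900.0 mm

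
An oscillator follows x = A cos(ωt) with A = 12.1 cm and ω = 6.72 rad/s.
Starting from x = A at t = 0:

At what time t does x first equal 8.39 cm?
cos(ωt) = x/A = 8.39/12.1 = 0.6934
ωt = arccos(0.6934) = 0.8046 rad
t = 0.8046/6.72 = 0.1197 s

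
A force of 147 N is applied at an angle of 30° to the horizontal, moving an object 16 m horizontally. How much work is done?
W = Fd cosθ = 147×16×cos(30°) = 2036.9 J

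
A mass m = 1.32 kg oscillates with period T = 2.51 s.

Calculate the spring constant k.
T = 2π√(m/k) → k = m(2π/T)² = 1.32×(2π/2.51)² = 8.272 N/m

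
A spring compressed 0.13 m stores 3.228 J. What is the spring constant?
PE = ½kx² → k = 2PE/x² = 2×3.228/0.13² = 382.0 N/m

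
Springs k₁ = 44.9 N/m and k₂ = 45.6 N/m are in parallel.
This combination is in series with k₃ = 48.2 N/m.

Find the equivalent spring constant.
k₁₂ = k₁ + k₂ = 90.5 N/m (parallel)
1/k_eq = 1/k₁₂ + 1/k₃ → k_eq = 31.45 N/m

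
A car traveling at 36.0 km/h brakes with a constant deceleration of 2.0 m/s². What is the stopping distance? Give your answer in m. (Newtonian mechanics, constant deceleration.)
d = v₀² / (2a) (with unit conversion) = 25.0 m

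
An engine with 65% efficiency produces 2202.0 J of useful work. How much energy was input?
W_in = W_out/η = 2202.0/0.65 = 3387.7 J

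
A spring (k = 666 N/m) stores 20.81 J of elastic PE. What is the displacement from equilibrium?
PE = ½kx² → x = √(2PE/k) = √(2×20.81/666) = 0.25 m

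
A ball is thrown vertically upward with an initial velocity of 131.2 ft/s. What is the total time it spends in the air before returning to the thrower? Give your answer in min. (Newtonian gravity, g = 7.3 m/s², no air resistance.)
t_total = 2v₀/g (with unit conversion) = 0.1826 min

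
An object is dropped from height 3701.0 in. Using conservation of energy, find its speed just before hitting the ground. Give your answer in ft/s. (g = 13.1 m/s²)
mgh = ½mv² → v = √(2gh) = √(2×13.1×94.01) = 49.63 m/s = 162.8 ft/s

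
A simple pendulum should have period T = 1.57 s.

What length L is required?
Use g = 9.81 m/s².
T = 2π√(L/g) → L = g(T/2π)² = 9.81×(1.57/2π)² = 0.6125 m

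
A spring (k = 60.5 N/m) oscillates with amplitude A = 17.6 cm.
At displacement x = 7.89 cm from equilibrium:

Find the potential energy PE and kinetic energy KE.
E_total = ½kA² = ½×60.5×(0.176)² = 0.937 J
PE = ½kx² = ½×60.5×(0.0789)² = 0.1883 J
KE = E_total − PE = 0.7487 J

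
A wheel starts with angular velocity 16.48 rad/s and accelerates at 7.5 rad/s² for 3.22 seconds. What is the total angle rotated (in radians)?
θ = ω₀t + ½αt² = 16.48×3.22 + ½×7.5×3.22² = 91.95 rad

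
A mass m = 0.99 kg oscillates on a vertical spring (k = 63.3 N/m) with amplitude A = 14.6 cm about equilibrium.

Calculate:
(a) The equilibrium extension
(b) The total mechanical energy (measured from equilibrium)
x_eq = mg/k = 0.99×9.81/63.3 = 0.1534 m = 15.34 cm
E = ½kA² = ½×63.3×(0.146)² = 0.6747 J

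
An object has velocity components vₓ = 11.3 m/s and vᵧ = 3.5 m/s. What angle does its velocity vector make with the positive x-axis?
θ = arctan(vᵧ/vₓ) = arctan(3.5/11.3) = 17.21°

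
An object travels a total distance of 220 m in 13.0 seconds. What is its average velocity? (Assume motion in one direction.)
v_avg = Δd / Δt = 220 / 13.0 = 16.92 m/s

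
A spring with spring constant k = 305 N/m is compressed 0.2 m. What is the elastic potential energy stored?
PE = ½kx² = ½×305×0.2² = 6.1 J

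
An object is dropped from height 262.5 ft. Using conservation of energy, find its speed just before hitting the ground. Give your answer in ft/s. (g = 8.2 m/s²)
mgh = ½mv² → v = √(2gh) = √(2×8.2×80.01) = 36.22 m/s = 118.8 ft/s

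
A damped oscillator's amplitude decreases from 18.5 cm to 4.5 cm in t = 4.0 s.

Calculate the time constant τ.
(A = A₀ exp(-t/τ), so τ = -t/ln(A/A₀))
A/A₀ = 4.5/18.5 = 0.2432; ln(A/A₀) = -1.414
τ = −t/ln(A/A₀) = −4.0/-1.414 = 2.829 s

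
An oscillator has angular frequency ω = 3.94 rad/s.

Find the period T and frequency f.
T = 2π/ω = 2π/3.94 = 1.595 s; f = ω/2π = 0.6271 Hz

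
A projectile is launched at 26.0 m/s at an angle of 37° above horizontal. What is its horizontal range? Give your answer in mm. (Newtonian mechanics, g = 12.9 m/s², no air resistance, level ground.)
R = v₀² sin(2θ) / g (with unit conversion) = 50370.0 mm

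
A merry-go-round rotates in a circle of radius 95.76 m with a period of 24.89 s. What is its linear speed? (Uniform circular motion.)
v = 2πr/T = 2π×95.76/24.89 = 24.17 m/s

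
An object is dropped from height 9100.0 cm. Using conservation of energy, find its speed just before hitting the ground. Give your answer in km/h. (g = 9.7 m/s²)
mgh = ½mv² → v = √(2gh) = √(2×9.7×91) = 42.02 m/s = 151.3 km/h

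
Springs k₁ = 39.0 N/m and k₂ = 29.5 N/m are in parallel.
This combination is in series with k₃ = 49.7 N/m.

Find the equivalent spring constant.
k₁₂ = k₁ + k₂ = 68.5 N/m (parallel)
1/k_eq = 1/k₁₂ + 1/k₃ → k_eq = 28.8 N/m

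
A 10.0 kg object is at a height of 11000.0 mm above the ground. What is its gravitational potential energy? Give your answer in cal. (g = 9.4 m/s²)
PE = mgh = 10 kg × 9.4 m/s² × 11 m = 1034 J = 247.1 cal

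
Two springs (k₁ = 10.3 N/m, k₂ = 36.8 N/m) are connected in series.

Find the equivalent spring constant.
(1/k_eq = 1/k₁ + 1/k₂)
1/k_eq = 1/10.3 + 1/36.8 = 0.12426; k_eq = 8.048 N/m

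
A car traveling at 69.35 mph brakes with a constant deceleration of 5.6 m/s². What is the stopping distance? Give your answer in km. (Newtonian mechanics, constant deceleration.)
d = v₀² / (2a) (with unit conversion) = 0.08582 km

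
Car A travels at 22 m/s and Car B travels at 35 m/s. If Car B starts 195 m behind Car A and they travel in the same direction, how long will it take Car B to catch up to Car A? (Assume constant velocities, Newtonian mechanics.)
Relative speed: v_rel = 35 - 22 = 13 m/s
Time to catch: t = d₀/v_rel = 195/13 = 15.0 s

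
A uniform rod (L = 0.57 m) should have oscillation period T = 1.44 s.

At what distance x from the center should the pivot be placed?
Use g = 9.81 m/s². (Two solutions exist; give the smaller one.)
T = 2π√((L²/12 + x²)/(gx)). Let c = T²g/(4π²) = 0.5153.
x² − cx + L²/12 = 0 → x = (c − √(c² − L²/3))/2 = 0.05939 m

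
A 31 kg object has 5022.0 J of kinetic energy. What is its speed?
KE = ½mv² → v = √(2KE/m) = √(2×5022.0/31) = 18.0 m/s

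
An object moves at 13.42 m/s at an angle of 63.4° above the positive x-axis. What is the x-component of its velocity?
vₓ = v cos(θ) = 13.42 × cos(63.4°) = 6.01 m/s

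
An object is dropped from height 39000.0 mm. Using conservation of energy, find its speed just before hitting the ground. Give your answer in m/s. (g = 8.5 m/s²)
mgh = ½mv² → v = √(2gh) = √(2×8.5×39) = 25.75 m/s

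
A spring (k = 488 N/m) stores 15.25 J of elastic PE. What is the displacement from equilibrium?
PE = ½kx² → x = √(2PE/k) = √(2×15.25/488) = 0.25 m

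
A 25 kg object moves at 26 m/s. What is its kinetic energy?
KE = ½mv² = ½×25×26² = 8450.0 J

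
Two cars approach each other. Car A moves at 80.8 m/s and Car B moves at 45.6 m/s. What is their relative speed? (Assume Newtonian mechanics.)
v_rel = v_A + v_B = 80.8 + 45.6 = 126.4 m/s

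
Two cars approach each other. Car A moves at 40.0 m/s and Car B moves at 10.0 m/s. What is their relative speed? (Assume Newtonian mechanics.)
v_rel = v_A + v_B = 40.0 + 10.0 = 50.0 m/s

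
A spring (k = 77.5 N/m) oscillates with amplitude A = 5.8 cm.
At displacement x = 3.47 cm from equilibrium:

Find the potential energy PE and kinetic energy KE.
E_total = ½kA² = ½×77.5×(0.058)² = 0.1304 J
PE = ½kx² = ½×77.5×(0.0347)² = 0.04666 J
KE = E_total − PE = 0.0837 J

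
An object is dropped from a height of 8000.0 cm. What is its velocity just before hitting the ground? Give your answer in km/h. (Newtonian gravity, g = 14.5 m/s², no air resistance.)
v = √(2gh) (with unit conversion) = 173.4 km/h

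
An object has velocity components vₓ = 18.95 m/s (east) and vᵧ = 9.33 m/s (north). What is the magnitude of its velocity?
|v| = √(vₓ² + vᵧ²) = √(18.95² + 9.33²) = √(446.151) = 21.12 m/s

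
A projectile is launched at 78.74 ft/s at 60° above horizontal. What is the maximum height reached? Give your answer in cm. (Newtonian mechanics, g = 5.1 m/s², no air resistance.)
H = v₀²sin²(θ)/(2g) (with unit conversion) = 4235.0 cm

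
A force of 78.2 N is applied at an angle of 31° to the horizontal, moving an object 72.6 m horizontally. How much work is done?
W = Fd cosθ = 78.2×72.6×cos(31°) = 4866.4 J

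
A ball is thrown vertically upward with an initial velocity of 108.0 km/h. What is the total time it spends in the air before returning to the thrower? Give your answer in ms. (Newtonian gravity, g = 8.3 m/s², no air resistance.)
t_total = 2v₀/g (with unit conversion) = 7229.0 ms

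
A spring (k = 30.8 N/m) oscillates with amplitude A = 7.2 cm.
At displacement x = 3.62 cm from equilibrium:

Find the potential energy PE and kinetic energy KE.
E_total = ½kA² = ½×30.8×(0.072)² = 0.07983 J
PE = ½kx² = ½×30.8×(0.0362)² = 0.02018 J
KE = E_total − PE = 0.05965 J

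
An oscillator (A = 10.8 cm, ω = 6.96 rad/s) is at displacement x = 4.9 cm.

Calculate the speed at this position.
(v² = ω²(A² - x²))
v = ω√(A² − x²) = 6.96×√(0.108² − 0.049²) = 0.6699 m/s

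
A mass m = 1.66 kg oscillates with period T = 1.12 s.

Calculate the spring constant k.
T = 2π√(m/k) → k = m(2π/T)² = 1.66×(2π/1.12)² = 52.24 N/m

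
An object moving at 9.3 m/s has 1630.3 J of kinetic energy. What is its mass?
KE = ½mv² → m = 2KE/v² = 2×1630.3/9.3² = 37.7 kg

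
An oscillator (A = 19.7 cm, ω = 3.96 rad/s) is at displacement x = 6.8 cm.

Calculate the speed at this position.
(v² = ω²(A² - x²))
v = ω√(A² − x²) = 3.96×√(0.197² − 0.068²) = 0.7322 m/s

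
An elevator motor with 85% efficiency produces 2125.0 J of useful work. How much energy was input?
W_in = W_out/η = 2125.0/0.85 = 2500.0 J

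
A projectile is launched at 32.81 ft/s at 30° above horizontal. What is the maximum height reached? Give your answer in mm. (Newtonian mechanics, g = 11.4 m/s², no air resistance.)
H = v₀²sin²(θ)/(2g) (with unit conversion) = 1097.0 mm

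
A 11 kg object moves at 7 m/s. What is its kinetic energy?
KE = ½mv² = ½×11×7² = 269.5 J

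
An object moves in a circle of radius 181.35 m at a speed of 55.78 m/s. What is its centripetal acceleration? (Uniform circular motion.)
a_c = v²/r = 55.78²/181.35 = 3111.41/181.35 = 17.16 m/s²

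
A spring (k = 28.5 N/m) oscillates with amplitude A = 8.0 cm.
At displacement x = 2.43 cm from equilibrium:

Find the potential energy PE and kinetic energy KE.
E_total = ½kA² = ½×28.5×(0.08)² = 0.0912 J
PE = ½kx² = ½×28.5×(0.0243)² = 0.008414 J
KE = E_total − PE = 0.08279 J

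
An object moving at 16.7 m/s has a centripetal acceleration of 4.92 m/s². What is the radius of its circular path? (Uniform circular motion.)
r = v²/a_c = 16.7²/4.92 = 56.68 m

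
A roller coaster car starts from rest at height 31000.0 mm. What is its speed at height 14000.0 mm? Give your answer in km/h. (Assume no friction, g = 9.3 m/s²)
mgh₁ = ½mv₂² + mgh₂ → v₂ = √(2g(h₁−h₂)) = √(2×9.3×(31−14)) = 17.78 m/s = 64.02 km/h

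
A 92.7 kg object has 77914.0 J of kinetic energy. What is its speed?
KE = ½mv² → v = √(2KE/m) = √(2×77914.0/92.7) = 41.0 m/s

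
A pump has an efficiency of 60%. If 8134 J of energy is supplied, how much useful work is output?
W_out = η × W_in = 0.6 × 8134 = 4880.4 J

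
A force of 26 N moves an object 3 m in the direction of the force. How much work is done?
W = Fd = 26×3 = 78.0 J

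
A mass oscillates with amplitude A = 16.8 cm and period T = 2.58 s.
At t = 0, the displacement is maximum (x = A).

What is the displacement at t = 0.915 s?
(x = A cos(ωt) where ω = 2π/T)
ω = 2π/T = 2π/2.58 = 2.435 rad/s
x = A cos(ωt) = 16.8×cos(2.435×0.915) = -10.27 cm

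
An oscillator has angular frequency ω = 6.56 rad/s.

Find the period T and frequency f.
T = 2π/ω = 2π/6.56 = 0.9578 s; f = ω/2π = 1.044 Hz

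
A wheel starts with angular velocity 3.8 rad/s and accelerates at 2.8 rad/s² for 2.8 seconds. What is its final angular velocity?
ω = ω₀ + αt = 3.8 + 2.8 × 2.8 = 11.64 rad/s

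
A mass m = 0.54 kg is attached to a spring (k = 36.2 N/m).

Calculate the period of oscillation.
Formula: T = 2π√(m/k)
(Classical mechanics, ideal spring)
T = 2π√(m/k) = 2π√(0.54/36.2) = 0.7674 s; f = 1/T = 1.303 Hz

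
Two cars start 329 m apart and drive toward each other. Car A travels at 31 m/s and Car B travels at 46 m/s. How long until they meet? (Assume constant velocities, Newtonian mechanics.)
Combined speed: v_combined = 31 + 46 = 77 m/s
Time to meet: t = d/77 = 329/77 = 4.27 s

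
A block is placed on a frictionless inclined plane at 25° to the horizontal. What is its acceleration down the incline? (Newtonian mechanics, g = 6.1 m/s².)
a = g sin(θ) = 6.1 × sin(25°) = 6.1 × 0.4226 = 2.58 m/s²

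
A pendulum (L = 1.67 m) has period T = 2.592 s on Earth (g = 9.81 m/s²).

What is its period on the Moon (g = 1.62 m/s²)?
T = 2π√(L/g), so T_moon/T_earth = √(g_earth/g_moon)
T_moon = 2π√(1.67/1.62) = 6.379 s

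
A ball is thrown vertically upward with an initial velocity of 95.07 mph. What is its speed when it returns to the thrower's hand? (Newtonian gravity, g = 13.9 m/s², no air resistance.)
By conservation of energy, the ball returns at the same speed = 95.07 mph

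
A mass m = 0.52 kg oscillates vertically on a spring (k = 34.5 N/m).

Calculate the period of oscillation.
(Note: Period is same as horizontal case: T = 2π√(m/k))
T = 2π√(m/k) = 2π√(0.52/34.5) = 0.7714 s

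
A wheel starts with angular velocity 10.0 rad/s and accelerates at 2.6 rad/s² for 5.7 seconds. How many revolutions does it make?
θ = ω₀t + ½αt² = 10.0×5.7 + ½×2.6×5.7² = 99.24 rad
Revolutions = θ/(2π) = 99.24/(2π) = 15.79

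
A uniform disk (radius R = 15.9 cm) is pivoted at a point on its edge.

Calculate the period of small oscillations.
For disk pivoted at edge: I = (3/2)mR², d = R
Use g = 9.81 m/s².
I/m = (3/2)R² = 0.03792 m²; d = R = 0.159 m
T = 2π√((3/2)R²/(gR)) = 2π√(3R/(2g)) = 0.9797 s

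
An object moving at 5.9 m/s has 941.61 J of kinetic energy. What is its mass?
KE = ½mv² → m = 2KE/v² = 2×941.61/5.9² = 54.1 kg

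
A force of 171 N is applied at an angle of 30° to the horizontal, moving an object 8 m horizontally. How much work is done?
W = Fd cosθ = 171×8×cos(30°) = 1184.7 J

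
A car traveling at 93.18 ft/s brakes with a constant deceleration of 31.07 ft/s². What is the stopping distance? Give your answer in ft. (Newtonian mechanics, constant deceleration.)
d = v₀² / (2a) (with unit conversion) = 139.7 ft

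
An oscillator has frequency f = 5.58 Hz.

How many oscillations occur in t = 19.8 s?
n = f×t = 5.58×19.8 = 110.5 oscillations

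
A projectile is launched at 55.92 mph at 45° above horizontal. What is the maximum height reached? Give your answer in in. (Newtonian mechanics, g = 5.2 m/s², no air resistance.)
H = v₀²sin²(θ)/(2g) (with unit conversion) = 1183.0 in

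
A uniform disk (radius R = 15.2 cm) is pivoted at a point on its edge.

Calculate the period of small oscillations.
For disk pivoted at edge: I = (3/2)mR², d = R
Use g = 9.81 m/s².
I/m = (3/2)R² = 0.03466 m²; d = R = 0.152 m
T = 2π√((3/2)R²/(gR)) = 2π√(3R/(2g)) = 0.9579 s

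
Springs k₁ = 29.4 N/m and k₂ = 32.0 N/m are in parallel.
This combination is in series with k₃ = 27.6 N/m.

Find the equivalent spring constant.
k₁₂ = k₁ + k₂ = 61.4 N/m (parallel)
1/k_eq = 1/k₁₂ + 1/k₃ → k_eq = 19.04 N/m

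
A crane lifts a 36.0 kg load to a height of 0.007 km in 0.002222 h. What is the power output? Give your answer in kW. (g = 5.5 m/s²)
W = mgh = 36×5.5×7 = 1386 J
P = W/t = 1386/7.999 = 173.3 W = 0.1733 kW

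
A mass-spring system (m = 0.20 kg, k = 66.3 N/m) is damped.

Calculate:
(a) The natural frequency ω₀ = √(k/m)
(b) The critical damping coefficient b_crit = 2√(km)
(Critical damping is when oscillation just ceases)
ω₀ = √(k/m) = √(66.3/0.2) = 18.21 rad/s
b_crit = 2√(km) = 2√(66.3×0.2) = 7.283 kg/s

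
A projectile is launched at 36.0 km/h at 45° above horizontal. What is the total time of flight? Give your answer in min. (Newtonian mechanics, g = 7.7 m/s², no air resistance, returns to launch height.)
T = 2v₀sin(θ)/g (with unit conversion) = 0.03061 min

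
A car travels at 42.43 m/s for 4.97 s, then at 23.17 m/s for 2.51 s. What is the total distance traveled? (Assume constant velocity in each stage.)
d₁ = v₁t₁ = 42.43 × 4.97 = 210.877 m
d₂ = v₂t₂ = 23.17 × 2.51 = 58.1567 m
d_total = 210.877 + 58.1567 = 269.03 m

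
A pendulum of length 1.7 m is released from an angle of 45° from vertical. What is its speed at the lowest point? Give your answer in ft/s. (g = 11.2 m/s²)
h = L(1 − cosθ) = 1.7×(1 − cos45°) = 0.4979 m
v = √(2gh) = √(2×11.2×0.4979) = 3.34 m/s = 10.96 ft/s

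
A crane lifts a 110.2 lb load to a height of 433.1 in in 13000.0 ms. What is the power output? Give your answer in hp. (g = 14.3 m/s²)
W = mgh = 49.99×14.3×11 = 7863 J
P = W/t = 7863/13 = 604.9 W = 0.8111 hp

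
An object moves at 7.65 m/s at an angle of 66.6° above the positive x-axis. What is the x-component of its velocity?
vₓ = v cos(θ) = 7.65 × cos(66.6°) = 3.04 m/s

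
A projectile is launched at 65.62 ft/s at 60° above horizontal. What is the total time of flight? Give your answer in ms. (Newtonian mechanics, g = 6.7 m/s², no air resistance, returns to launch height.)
T = 2v₀sin(θ)/g (with unit conversion) = 5171.0 ms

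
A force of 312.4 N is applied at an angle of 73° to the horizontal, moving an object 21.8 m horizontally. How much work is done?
W = Fd cosθ = 312.4×21.8×cos(73°) = 1991.1 J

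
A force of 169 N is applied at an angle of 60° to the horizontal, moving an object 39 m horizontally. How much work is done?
W = Fd cosθ = 169×39×cos(60°) = 3295.5 J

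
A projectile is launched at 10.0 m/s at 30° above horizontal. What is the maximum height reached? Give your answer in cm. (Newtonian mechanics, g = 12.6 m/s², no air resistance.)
H = v₀²sin²(θ)/(2g) (with unit conversion) = 99.21 cm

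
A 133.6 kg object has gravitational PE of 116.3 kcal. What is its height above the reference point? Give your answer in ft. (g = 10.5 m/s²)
PE = mgh → h = PE/(mg) = 4.866e+05 J / (133.6 kg × 10.5 m/s²) = 346.9 m = 1138.0 ft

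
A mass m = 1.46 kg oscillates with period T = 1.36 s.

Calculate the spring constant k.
T = 2π√(m/k) → k = m(2π/T)² = 1.46×(2π/1.36)² = 31.16 N/m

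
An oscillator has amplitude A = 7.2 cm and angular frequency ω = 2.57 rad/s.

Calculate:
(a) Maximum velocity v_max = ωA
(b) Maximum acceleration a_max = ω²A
v_max = ωA = 2.57×0.072 = 0.185 m/s
a_max = ω²A = 2.57²×0.072 = 0.4756 m/s²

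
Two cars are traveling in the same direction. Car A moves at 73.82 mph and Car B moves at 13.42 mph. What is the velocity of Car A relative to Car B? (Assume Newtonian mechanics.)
v_rel = v_A - v_B = 73.82 - 13.42 = 60.4 mph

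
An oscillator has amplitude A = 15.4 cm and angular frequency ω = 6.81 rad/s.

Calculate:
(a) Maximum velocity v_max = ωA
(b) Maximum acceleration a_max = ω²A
v_max = ωA = 6.81×0.154 = 1.049 m/s
a_max = ω²A = 6.81²×0.154 = 7.142 m/s²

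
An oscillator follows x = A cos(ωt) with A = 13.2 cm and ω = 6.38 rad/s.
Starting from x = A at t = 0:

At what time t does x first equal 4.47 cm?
cos(ωt) = x/A = 4.47/13.2 = 0.3386
ωt = arccos(0.3386) = 1.225 rad
t = 1.225/6.38 = 0.1921 s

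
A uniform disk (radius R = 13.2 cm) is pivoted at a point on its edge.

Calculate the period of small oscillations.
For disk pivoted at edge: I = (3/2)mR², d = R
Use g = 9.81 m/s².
I/m = (3/2)R² = 0.02614 m²; d = R = 0.132 m
T = 2π√((3/2)R²/(gR)) = 2π√(3R/(2g)) = 0.8926 s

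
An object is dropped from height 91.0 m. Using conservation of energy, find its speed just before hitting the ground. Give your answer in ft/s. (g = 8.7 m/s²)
mgh = ½mv² → v = √(2gh) = √(2×8.7×91) = 39.79 m/s = 130.6 ft/s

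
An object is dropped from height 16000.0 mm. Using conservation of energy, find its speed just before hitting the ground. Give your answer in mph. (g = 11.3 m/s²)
mgh = ½mv² → v = √(2gh) = √(2×11.3×16) = 19.02 m/s = 42.54 mph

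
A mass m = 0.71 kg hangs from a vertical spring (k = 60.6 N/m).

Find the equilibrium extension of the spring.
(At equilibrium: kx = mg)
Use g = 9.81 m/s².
x_eq = mg/k = 0.71×9.81/60.6 = 0.1149 m = 11.49 cm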